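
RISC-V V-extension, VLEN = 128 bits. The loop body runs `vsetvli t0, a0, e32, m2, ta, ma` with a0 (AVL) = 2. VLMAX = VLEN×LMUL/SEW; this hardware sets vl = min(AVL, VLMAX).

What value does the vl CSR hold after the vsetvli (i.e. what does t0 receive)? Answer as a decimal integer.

vl = 2

lanes per group: 128·2/32 = 8
vl = min(AVL, VLMAX) = min(2, 8) = 2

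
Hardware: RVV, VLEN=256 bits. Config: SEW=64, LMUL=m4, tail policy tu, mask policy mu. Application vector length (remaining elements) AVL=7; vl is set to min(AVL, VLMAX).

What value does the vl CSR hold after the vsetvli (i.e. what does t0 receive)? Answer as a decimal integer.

vl = 7

VLMAX = (256 × 4) / 64 = 16 lanes
AVL=7 ≤ VLMAX=16, so vl = 7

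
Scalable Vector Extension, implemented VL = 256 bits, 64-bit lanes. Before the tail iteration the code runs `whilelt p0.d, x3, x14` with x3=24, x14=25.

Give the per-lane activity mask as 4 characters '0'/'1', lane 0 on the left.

predicate = 1000

lane count: 256 div 64 = 4
whilelt: lane j active iff 24+j < 25 → j < 1 → 1 active
bits (lane 0 leftmost): 1000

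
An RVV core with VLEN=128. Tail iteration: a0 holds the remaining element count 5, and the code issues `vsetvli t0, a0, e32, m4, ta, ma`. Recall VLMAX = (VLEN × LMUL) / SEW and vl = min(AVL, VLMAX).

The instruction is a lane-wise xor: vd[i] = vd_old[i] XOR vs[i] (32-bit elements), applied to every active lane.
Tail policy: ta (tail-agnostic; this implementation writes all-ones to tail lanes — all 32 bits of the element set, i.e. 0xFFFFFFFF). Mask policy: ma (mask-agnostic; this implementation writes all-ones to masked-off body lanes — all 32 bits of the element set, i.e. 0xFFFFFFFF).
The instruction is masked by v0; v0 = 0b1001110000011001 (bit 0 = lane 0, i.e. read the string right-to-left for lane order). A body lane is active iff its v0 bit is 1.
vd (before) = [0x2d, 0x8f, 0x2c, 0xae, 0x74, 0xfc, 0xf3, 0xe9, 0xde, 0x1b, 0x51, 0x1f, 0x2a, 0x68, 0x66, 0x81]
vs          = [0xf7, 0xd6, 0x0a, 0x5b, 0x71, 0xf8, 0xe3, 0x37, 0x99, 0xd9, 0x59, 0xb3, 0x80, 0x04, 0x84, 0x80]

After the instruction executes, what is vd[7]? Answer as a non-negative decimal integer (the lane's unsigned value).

VLMAX = (128 × 4) / 32 = 16 lanes
vl ← min(5, 16) = 5
lane  0: xor(0x2d,0xf7) ⇒ 0xda
lane  1: mask-off/ones ⇒ 0xffffffff
lane  2: mask-off/ones ⇒ 0xffffffff
lane  3: xor(0xae,0x5b) ⇒ 0xf5
lane  4: xor(0x74,0x71) ⇒ 0x05
lane  5: tail/ones ⇒ 0xffffffff
lane  6: tail/ones ⇒ 0xffffffff
lane  7: tail/ones ⇒ 0xffffffff
lane  8: tail/ones ⇒ 0xffffffff
lane  9: tail/ones ⇒ 0xffffffff
lane 10: tail/ones ⇒ 0xffffffff
lane 11: tail/ones ⇒ 0xffffffff
lane 12: tail/ones ⇒ 0xffffffff
lane 13: tail/ones ⇒ 0xffffffff
lane 14: tail/ones ⇒ 0xffffffff
lane 15: tail/ones ⇒ 0xffffffff

vd[7] = 4294967295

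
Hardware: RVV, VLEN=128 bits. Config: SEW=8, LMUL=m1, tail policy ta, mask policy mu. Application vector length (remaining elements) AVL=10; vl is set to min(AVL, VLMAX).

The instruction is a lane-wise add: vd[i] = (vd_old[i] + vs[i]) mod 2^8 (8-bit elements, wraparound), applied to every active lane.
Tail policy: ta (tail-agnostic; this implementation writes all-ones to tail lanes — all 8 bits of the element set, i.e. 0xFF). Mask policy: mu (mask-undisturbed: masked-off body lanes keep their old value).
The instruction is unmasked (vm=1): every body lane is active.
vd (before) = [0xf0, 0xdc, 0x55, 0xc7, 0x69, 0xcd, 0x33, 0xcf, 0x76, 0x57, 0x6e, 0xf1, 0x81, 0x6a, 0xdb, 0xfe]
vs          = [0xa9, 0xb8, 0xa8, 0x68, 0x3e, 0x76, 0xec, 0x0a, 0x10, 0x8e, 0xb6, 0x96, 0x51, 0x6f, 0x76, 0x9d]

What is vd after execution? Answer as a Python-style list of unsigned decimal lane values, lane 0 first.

vd = [153, 148, 253, 47, 167, 67, 31, 217, 134, 229, 255, 255, 255, 255, 255, 255]

lanes per group: 128·1/8 = 16
AVL=10 ≤ VLMAX=16, so vl = 10
lane  0: add(0xf0,0xa9) ⇒ 0x99
lane  1: add(0xdc,0xb8) ⇒ 0x94
lane  2: add(0x55,0xa8) ⇒ 0xfd
lane  3: add(0xc7,0x68) ⇒ 0x2f
lane  4: add(0x69,0x3e) ⇒ 0xa7
lane  5: add(0xcd,0x76) ⇒ 0x43
lane  6: add(0x33,0xec) ⇒ 0x1f
lane  7: add(0xcf,0x0a) ⇒ 0xd9
lane  8: add(0x76,0x10) ⇒ 0x86
lane  9: add(0x57,0x8e) ⇒ 0xe5
lane 10: tail/ones ⇒ 0xff
lane 11: tail/ones ⇒ 0xff
lane 12: tail/ones ⇒ 0xff
lane 13: tail/ones ⇒ 0xff
lane 14: tail/ones ⇒ 0xff
lane 15: tail/ones ⇒ 0xff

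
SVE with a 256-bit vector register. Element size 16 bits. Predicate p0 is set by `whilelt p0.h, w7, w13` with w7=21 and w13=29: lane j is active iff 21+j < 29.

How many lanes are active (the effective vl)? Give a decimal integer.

vl = 8

register lanes = 256/16 = 16
p0[j] = (21+j < 29); true for j=0..7 → 8 lanes set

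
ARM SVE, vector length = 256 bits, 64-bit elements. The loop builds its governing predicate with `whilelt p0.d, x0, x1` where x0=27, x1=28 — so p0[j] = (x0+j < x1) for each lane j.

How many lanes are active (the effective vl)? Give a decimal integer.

vl = 1

register lanes = 256/64 = 4
p0[j] = (27+j < 28); true for j=0..0 → 1 lanes set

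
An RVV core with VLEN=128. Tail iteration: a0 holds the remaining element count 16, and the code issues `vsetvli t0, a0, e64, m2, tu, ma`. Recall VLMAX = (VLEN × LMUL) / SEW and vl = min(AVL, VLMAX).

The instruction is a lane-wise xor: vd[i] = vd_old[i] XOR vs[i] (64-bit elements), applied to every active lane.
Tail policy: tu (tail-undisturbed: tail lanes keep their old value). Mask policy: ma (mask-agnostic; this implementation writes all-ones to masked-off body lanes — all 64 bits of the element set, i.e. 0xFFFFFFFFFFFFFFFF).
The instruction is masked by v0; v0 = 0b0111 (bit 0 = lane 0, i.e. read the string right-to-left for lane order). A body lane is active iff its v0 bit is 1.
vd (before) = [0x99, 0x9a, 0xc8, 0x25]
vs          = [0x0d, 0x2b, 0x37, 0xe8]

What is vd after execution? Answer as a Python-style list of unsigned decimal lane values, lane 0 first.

vd = [148, 177, 255, 18446744073709551615]

VLMAX = (128 × 2) / 64 = 4 lanes
vl = min(AVL, VLMAX) = min(16, 4) = 4
[0] xor(0x99,0x0d) = 0x94
[1] xor(0x9a,0x2b) = 0xb1
[2] xor(0xc8,0x37) = 0xff
[3] mask-off/ones = 0xffffffffffffffff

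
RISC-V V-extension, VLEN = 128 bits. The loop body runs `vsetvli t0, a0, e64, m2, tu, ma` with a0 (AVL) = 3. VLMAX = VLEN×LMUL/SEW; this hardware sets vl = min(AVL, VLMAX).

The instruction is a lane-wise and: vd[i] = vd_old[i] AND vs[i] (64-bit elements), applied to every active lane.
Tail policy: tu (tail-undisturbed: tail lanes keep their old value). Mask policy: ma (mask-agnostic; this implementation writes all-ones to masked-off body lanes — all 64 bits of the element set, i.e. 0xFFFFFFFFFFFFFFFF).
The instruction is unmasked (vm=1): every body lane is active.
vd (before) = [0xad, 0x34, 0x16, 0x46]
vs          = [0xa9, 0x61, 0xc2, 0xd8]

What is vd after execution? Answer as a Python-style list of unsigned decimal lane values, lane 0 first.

vd = [169, 32, 2, 70]

VLMAX = (128 × 2) / 64 = 4 lanes
vl = min(AVL, VLMAX) = min(3, 4) = 3
  i=0: and(0xad,0xa9) → 169
  i=1: and(0x34,0x61) → 32
  i=2: and(0x16,0xc2) → 2
  i=3: tail/keep → 70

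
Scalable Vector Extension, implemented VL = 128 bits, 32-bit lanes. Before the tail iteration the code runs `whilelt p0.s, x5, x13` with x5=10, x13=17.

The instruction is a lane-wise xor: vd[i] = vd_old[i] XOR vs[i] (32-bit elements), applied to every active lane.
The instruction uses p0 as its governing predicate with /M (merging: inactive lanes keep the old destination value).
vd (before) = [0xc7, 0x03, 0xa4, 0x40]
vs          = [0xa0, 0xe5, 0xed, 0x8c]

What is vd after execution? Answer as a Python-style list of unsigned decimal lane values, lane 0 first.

vd = [103, 230, 73, 204]

lane count: 128 div 32 = 4
whilelt: lane j active iff 10+j < 17 → j < 7 → 4 active
vd[0] xor(0xc7,0xa0) -> 0x67
vd[1] xor(0x03,0xe5) -> 0xe6
vd[2] xor(0xa4,0xed) -> 0x49
vd[3] xor(0x40,0x8c) -> 0xcc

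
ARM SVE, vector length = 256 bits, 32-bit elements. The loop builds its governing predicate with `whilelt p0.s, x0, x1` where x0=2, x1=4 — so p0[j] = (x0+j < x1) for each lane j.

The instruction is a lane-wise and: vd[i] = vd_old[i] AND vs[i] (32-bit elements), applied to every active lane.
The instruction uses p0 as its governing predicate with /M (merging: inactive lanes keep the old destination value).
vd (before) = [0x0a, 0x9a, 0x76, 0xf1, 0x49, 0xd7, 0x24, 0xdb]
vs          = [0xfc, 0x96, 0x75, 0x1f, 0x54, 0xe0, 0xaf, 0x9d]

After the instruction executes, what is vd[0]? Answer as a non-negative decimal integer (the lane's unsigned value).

vd[0] = 8

256-bit reg / 32-bit elem → 8 lanes
p0[j] = (2+j < 4); true for j=0..1 → 2 lanes set
[0] and(0x0a,0xfc) = 0x08
[1] and(0x9a,0x96) = 0x92
[2] tail/keep = 0x76
[3] tail/keep = 0xf1
[4] tail/keep = 0x49
[5] tail/keep = 0xd7
[6] tail/keep = 0x24
[7] tail/keep = 0xdb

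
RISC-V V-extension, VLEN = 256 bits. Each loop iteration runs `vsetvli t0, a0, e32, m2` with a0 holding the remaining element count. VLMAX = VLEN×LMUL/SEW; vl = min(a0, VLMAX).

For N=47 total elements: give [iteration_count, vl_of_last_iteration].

[iterations, last_vl] = [3, 15]

lanes per group: 256·2/32 = 16
N=47: ⌈47/16⌉ = 3 iters; last vl = 47 − 2×16 = 15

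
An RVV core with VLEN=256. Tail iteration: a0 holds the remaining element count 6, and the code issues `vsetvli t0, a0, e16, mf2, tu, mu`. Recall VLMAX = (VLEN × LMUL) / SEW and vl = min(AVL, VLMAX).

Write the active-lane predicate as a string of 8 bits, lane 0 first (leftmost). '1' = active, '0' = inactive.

predicate = 11111100

VLMAX = VLEN×LMUL/SEW = 256×1/2/16 = 8
AVL=6 ≤ VLMAX=8, so vl = 6
bits (lane 0 leftmost): 11111100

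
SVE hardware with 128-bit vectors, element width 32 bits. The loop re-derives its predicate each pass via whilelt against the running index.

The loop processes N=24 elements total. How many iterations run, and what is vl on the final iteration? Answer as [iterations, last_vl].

[iterations, last_vl] = [6, 4]

register lanes = 128/32 = 4
N=24: ⌈24/4⌉ = 6 iters; last vl = 24 − 5×4 = 4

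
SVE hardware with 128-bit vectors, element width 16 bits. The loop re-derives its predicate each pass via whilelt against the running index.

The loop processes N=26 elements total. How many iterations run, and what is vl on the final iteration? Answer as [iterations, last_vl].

lane count: 128 div 16 = 8
26 elements at 8/iter → 4 passes, remainder 2 on the last

[iterations, last_vl] = [4, 2]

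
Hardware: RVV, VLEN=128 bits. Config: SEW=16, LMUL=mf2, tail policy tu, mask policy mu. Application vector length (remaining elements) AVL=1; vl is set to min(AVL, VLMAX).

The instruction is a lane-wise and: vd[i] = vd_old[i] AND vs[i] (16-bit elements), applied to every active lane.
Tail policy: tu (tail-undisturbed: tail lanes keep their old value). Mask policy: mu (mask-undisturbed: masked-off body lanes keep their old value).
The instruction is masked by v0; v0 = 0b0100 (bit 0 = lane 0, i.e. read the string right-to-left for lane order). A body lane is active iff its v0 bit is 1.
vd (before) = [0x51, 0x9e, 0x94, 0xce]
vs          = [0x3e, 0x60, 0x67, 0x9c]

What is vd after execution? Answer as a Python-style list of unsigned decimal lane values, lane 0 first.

vd = [81, 158, 148, 206]

lanes per group: 128·1/2/16 = 4
AVL=1 ≤ VLMAX=4, so vl = 1
lane  0: mask-off/keep ⇒ 0x51
lane  1: tail/keep ⇒ 0x9e
lane  2: tail/keep ⇒ 0x94
lane  3: tail/keep ⇒ 0xce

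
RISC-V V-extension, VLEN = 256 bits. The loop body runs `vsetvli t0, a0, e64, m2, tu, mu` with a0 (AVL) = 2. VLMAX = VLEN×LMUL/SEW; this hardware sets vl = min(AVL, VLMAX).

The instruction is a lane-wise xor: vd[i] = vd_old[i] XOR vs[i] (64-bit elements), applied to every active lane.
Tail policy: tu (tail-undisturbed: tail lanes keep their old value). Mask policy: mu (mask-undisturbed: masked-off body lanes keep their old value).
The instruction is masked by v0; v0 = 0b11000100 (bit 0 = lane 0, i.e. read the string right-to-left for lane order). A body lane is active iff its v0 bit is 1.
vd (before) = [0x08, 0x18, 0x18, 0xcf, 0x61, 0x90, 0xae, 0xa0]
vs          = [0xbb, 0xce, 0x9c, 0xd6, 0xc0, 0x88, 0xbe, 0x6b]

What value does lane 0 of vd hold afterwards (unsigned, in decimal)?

vd[0] = 8

lanes per group: 256·2/64 = 8
vl ← min(2, 8) = 2
vd[0] mask-off/keep -> 0x08
vd[1] mask-off/keep -> 0x18
vd[2] tail/keep -> 0x18
vd[3] tail/keep -> 0xcf
vd[4] tail/keep -> 0x61
vd[5] tail/keep -> 0x90
vd[6] tail/keep -> 0xae
vd[7] tail/keep -> 0xa0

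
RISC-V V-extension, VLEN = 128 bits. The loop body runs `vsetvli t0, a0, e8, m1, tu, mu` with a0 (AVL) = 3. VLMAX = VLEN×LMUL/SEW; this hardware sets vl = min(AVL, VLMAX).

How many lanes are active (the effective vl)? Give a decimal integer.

vl = 3

VLMAX = (128 × 1) / 8 = 16 lanes
vl ← min(3, 16) = 3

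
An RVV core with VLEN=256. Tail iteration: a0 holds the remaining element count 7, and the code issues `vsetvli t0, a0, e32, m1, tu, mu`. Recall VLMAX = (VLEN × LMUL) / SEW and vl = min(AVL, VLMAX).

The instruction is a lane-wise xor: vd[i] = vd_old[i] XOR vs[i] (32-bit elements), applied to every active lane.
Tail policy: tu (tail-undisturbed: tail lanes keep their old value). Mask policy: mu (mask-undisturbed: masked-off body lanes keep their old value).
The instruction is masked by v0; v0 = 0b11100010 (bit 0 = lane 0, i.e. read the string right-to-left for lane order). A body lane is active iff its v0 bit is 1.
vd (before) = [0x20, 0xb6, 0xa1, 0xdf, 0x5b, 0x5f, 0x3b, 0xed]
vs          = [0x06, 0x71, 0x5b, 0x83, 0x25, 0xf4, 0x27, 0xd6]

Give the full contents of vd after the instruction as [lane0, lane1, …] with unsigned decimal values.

lanes per group: 256·1/32 = 8
AVL=7 ≤ VLMAX=8, so vl = 7
[0] mask-off/keep = 0x20
[1] xor(0xb6,0x71) = 0xc7
[2] mask-off/keep = 0xa1
[3] mask-off/keep = 0xdf
[4] mask-off/keep = 0x5b
[5] xor(0x5f,0xf4) = 0xab
[6] xor(0x3b,0x27) = 0x1c
[7] tail/keep = 0xed

vd = [32, 199, 161, 223, 91, 171, 28, 237]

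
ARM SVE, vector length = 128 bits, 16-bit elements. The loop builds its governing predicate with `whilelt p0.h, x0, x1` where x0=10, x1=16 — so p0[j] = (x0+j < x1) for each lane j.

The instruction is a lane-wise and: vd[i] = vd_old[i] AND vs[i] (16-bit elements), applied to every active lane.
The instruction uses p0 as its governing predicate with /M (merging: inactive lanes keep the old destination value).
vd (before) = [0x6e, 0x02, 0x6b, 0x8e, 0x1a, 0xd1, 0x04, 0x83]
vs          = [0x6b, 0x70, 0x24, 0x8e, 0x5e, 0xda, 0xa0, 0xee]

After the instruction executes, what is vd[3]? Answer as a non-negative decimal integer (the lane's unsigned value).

vd[3] = 142

128-bit reg / 16-bit elem → 8 lanes
whilelt: lane j active iff 10+j < 16 → j < 6 → 6 active
lane  0: and(0x6e,0x6b) ⇒ 0x6a
lane  1: and(0x02,0x70) ⇒ 0x00
lane  2: and(0x6b,0x24) ⇒ 0x20
lane  3: and(0x8e,0x8e) ⇒ 0x8e
lane  4: and(0x1a,0x5e) ⇒ 0x1a
lane  5: and(0xd1,0xda) ⇒ 0xd0
lane  6: tail/keep ⇒ 0x04
lane  7: tail/keep ⇒ 0x83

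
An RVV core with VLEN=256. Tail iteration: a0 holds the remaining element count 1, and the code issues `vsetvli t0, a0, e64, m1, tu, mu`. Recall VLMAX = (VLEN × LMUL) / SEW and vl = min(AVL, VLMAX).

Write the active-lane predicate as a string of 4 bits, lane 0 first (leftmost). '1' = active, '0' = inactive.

VLMAX = VLEN×LMUL/SEW = 256×1/64 = 4
vl ← min(1, 4) = 1
bits (lane 0 leftmost): 1000

predicate = 1000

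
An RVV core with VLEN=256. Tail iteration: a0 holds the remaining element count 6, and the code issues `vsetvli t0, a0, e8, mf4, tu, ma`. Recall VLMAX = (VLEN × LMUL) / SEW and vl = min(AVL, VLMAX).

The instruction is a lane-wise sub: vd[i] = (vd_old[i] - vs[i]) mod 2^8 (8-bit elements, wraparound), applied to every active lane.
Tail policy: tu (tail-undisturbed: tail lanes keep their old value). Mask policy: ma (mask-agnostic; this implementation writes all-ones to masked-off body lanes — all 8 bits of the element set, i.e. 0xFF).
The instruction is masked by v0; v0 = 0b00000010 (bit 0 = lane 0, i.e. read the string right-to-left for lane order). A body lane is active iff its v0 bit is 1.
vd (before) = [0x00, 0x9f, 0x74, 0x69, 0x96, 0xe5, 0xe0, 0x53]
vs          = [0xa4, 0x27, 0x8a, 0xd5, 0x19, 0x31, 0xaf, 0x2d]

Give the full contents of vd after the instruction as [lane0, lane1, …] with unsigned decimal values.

vd = [255, 120, 255, 255, 255, 255, 224, 83]

VLMAX = VLEN×LMUL/SEW = 256×1/4/8 = 8
vl = min(AVL, VLMAX) = min(6, 8) = 6
[0] mask-off/ones = 0xff
[1] sub(0x9f,0x27) = 0x78
[2] mask-off/ones = 0xff
[3] mask-off/ones = 0xff
[4] mask-off/ones = 0xff
[5] mask-off/ones = 0xff
[6] tail/keep = 0xe0
[7] tail/keep = 0x53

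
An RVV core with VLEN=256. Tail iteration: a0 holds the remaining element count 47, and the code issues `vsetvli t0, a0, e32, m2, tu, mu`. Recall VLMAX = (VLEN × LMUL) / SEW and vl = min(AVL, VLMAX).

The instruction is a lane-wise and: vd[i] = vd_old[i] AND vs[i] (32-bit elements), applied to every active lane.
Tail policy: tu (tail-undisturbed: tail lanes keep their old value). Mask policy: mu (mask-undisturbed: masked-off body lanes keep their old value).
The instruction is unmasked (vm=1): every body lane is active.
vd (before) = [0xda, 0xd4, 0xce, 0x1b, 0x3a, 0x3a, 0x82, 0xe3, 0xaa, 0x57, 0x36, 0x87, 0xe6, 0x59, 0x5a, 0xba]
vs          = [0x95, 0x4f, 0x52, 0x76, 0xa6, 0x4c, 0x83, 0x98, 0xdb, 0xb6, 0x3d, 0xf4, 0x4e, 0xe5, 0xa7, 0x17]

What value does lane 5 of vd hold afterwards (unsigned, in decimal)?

lanes per group: 256·2/32 = 16
AVL=47 > VLMAX=16, so vl = 16
[0] and(0xda,0x95) = 0x90
[1] and(0xd4,0x4f) = 0x44
[2] and(0xce,0x52) = 0x42
[3] and(0x1b,0x76) = 0x12
[4] and(0x3a,0xa6) = 0x22
[5] and(0x3a,0x4c) = 0x08
[6] and(0x82,0x83) = 0x82
[7] and(0xe3,0x98) = 0x80
[8] and(0xaa,0xdb) = 0x8a
[9] and(0x57,0xb6) = 0x16
[10] and(0x36,0x3d) = 0x34
[11] and(0x87,0xf4) = 0x84
[12] and(0xe6,0x4e) = 0x46
[13] and(0x59,0xe5) = 0x41
[14] and(0x5a,0xa7) = 0x02
[15] and(0xba,0x17) = 0x12

vd[5] = 8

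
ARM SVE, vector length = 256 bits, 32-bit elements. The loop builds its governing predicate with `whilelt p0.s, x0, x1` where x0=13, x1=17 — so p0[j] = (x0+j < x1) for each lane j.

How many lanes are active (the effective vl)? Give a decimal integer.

vl = 4

lane count: 256 div 32 = 8
active while 13+j < 17, i.e. j ∈ [0,4) capped at 8 ⇒ 4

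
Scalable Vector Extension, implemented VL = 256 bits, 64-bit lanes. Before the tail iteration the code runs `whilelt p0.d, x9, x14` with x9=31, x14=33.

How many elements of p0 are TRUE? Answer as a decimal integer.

lane count: 256 div 64 = 4
whilelt: lane j active iff 31+j < 33 → j < 2 → 2 active

vl = 2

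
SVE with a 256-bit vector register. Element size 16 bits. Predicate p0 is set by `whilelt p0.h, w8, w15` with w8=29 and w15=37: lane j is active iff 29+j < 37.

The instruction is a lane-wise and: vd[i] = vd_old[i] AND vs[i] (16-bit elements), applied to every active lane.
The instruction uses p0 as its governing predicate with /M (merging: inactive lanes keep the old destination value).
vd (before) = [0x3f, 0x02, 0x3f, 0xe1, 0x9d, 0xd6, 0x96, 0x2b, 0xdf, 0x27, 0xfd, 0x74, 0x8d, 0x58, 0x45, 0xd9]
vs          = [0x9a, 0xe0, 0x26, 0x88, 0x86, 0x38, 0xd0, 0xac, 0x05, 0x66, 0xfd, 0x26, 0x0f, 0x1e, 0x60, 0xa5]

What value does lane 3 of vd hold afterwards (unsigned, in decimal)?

vd[3] = 128

lane count: 256 div 16 = 16
whilelt: lane j active iff 29+j < 37 → j < 8 → 8 active
lane  0: and(0x3f,0x9a) ⇒ 0x1a
lane  1: and(0x02,0xe0) ⇒ 0x00
lane  2: and(0x3f,0x26) ⇒ 0x26
lane  3: and(0xe1,0x88) ⇒ 0x80
lane  4: and(0x9d,0x86) ⇒ 0x84
lane  5: and(0xd6,0x38) ⇒ 0x10
lane  6: and(0x96,0xd0) ⇒ 0x90
lane  7: and(0x2b,0xac) ⇒ 0x28
lane  8: tail/keep ⇒ 0xdf
lane  9: tail/keep ⇒ 0x27
lane 10: tail/keep ⇒ 0xfd
lane 11: tail/keep ⇒ 0x74
lane 12: tail/keep ⇒ 0x8d
lane 13: tail/keep ⇒ 0x58
lane 14: tail/keep ⇒ 0x45
lane 15: tail/keep ⇒ 0xd9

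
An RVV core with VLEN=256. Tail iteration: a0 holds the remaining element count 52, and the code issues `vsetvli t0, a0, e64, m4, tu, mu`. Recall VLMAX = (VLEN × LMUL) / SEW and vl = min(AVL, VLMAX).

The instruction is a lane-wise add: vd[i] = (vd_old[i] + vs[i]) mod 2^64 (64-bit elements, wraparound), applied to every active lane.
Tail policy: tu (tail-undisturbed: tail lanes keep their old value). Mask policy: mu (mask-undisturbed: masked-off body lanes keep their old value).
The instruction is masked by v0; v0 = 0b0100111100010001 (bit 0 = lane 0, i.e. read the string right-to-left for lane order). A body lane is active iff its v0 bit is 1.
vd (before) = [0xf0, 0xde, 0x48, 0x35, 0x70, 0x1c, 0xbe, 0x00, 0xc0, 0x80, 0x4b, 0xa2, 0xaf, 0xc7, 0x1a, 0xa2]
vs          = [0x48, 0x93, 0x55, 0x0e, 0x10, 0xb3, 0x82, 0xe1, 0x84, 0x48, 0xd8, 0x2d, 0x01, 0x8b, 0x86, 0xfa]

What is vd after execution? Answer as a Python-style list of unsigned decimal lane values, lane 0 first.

lanes per group: 256·4/64 = 16
vl ← min(52, 16) = 16
vd[0] add(0xf0,0x48) -> 0x138
vd[1] mask-off/keep -> 0xde
vd[2] mask-off/keep -> 0x48
vd[3] mask-off/keep -> 0x35
vd[4] add(0x70,0x10) -> 0x80
vd[5] mask-off/keep -> 0x1c
vd[6] mask-off/keep -> 0xbe
vd[7] mask-off/keep -> 0x00
vd[8] add(0xc0,0x84) -> 0x144
vd[9] add(0x80,0x48) -> 0xc8
vd[10] add(0x4b,0xd8) -> 0x123
vd[11] add(0xa2,0x2d) -> 0xcf
vd[12] mask-off/keep -> 0xaf
vd[13] mask-off/keep -> 0xc7
vd[14] add(0x1a,0x86) -> 0xa0
vd[15] mask-off/keep -> 0xa2

vd = [312, 222, 72, 53, 128, 28, 190, 0, 324, 200, 291, 207, 175, 199, 160, 162]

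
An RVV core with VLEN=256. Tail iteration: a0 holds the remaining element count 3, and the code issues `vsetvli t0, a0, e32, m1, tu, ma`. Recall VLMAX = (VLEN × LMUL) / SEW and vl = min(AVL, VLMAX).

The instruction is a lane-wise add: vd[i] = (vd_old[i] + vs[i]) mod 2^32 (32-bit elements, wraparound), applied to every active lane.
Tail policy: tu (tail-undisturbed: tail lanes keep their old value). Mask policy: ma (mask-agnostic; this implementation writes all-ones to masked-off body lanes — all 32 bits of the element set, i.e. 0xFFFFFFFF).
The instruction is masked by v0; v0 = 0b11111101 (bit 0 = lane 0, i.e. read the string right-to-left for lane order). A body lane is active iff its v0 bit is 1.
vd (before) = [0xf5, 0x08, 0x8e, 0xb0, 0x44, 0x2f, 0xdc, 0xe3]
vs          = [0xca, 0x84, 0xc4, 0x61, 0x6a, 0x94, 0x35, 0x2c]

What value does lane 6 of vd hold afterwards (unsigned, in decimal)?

vd[6] = 220

VLMAX = VLEN×LMUL/SEW = 256×1/32 = 8
vl = min(AVL, VLMAX) = min(3, 8) = 3
[0] add(0xf5,0xca) = 0x1bf
[1] mask-off/ones = 0xffffffff
[2] add(0x8e,0xc4) = 0x152
[3] tail/keep = 0xb0
[4] tail/keep = 0x44
[5] tail/keep = 0x2f
[6] tail/keep = 0xdc
[7] tail/keep = 0xe3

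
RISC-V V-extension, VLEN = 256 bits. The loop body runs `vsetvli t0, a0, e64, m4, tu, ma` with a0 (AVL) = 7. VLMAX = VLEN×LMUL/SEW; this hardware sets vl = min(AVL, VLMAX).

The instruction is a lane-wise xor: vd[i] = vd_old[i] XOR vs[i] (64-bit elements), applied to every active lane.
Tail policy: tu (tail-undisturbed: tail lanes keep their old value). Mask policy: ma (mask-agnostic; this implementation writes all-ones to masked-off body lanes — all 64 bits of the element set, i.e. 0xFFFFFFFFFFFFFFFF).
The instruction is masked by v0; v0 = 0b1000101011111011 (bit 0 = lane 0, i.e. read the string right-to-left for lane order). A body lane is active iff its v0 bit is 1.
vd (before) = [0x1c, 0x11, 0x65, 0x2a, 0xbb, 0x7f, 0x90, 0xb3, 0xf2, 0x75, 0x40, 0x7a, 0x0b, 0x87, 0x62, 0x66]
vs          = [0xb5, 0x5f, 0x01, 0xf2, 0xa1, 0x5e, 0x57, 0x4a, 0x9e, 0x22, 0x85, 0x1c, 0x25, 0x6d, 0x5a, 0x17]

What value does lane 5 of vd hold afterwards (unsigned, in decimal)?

VLMAX = VLEN×LMUL/SEW = 256×4/64 = 16
vl = min(AVL, VLMAX) = min(7, 16) = 7
vd[0] xor(0x1c,0xb5) -> 0xa9
vd[1] xor(0x11,0x5f) -> 0x4e
vd[2] mask-off/ones -> 0xffffffffffffffff
vd[3] xor(0x2a,0xf2) -> 0xd8
vd[4] xor(0xbb,0xa1) -> 0x1a
vd[5] xor(0x7f,0x5e) -> 0x21
vd[6] xor(0x90,0x57) -> 0xc7
vd[7] tail/keep -> 0xb3
vd[8] tail/keep -> 0xf2
vd[9] tail/keep -> 0x75
vd[10] tail/keep -> 0x40
vd[11] tail/keep -> 0x7a
vd[12] tail/keep -> 0x0b
vd[13] tail/keep -> 0x87
vd[14] tail/keep -> 0x62
vd[15] tail/keep -> 0x66

vd[5] = 33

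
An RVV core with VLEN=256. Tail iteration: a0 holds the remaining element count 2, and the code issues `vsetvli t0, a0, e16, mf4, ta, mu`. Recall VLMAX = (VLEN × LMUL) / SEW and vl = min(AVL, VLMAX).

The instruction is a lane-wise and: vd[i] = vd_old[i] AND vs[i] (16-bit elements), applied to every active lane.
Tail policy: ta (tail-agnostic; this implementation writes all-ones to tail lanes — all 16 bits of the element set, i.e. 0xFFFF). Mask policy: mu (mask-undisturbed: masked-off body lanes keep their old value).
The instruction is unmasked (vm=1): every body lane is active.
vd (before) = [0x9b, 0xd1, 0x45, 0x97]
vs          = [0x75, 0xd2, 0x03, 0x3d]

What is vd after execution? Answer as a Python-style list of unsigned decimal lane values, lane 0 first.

vd = [17, 208, 65535, 65535]

VLMAX = VLEN×LMUL/SEW = 256×1/4/16 = 4
AVL=2 ≤ VLMAX=4, so vl = 2
[0] and(0x9b,0x75) = 0x11
[1] and(0xd1,0xd2) = 0xd0
[2] tail/ones = 0xffff
[3] tail/ones = 0xffff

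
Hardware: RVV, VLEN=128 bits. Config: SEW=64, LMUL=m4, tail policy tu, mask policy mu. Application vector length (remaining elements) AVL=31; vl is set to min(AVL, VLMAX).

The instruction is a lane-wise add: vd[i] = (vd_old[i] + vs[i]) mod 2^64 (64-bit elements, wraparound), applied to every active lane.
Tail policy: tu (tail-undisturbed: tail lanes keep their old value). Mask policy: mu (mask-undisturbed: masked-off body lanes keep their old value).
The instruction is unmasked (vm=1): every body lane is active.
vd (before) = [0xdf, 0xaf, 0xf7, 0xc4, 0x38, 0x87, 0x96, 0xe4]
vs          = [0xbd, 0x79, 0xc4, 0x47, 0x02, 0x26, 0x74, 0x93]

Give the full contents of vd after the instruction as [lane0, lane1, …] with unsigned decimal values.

vd = [412, 296, 443, 267, 58, 173, 266, 375]

VLMAX = (128 × 4) / 64 = 8 lanes
AVL=31 > VLMAX=8, so vl = 8
[0] add(0xdf,0xbd) = 0x19c
[1] add(0xaf,0x79) = 0x128
[2] add(0xf7,0xc4) = 0x1bb
[3] add(0xc4,0x47) = 0x10b
[4] add(0x38,0x02) = 0x3a
[5] add(0x87,0x26) = 0xad
[6] add(0x96,0x74) = 0x10a
[7] add(0xe4,0x93) = 0x177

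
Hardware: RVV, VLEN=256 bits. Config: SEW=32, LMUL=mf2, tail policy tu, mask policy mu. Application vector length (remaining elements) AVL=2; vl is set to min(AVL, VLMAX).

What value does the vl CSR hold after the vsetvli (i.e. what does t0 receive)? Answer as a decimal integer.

vl = 2

lanes per group: 256·1/2/32 = 4
vl = min(AVL, VLMAX) = min(2, 4) = 2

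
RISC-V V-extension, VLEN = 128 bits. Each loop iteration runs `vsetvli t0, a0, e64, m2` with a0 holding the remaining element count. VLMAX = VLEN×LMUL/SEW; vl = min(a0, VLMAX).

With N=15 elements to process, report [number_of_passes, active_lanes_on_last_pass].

[iterations, last_vl] = [4, 3]

VLMAX = (128 × 2) / 64 = 4 lanes
N=15: ⌈15/4⌉ = 4 iters; last vl = 15 − 3×4 = 3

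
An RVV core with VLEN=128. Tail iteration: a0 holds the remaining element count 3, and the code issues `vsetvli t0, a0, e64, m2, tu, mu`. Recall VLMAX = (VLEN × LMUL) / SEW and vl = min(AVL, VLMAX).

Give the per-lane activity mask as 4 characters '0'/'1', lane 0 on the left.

VLMAX = VLEN×LMUL/SEW = 128×2/64 = 4
AVL=3 ≤ VLMAX=4, so vl = 3
bits (lane 0 leftmost): 1110

predicate = 1110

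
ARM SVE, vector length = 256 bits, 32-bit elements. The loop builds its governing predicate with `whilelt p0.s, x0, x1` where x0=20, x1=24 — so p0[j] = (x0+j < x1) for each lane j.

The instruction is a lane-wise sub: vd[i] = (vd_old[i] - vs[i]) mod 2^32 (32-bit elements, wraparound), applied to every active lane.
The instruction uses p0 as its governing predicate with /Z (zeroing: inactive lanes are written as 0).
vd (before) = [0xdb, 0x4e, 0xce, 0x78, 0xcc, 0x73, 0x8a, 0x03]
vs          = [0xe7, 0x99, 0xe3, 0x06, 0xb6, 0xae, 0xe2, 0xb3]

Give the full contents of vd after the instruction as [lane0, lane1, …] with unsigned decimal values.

vd = [4294967284, 4294967221, 4294967275, 114, 0, 0, 0, 0]

register lanes = 256/32 = 8
whilelt: lane j active iff 20+j < 24 → j < 4 → 4 active
lane  0: sub(0xdb,0xe7) ⇒ 0xfffffff4
lane  1: sub(0x4e,0x99) ⇒ 0xffffffb5
lane  2: sub(0xce,0xe3) ⇒ 0xffffffeb
lane  3: sub(0x78,0x06) ⇒ 0x72
lane  4: tail/zero ⇒ 0x00
lane  5: tail/zero ⇒ 0x00
lane  6: tail/zero ⇒ 0x00
lane  7: tail/zero ⇒ 0x00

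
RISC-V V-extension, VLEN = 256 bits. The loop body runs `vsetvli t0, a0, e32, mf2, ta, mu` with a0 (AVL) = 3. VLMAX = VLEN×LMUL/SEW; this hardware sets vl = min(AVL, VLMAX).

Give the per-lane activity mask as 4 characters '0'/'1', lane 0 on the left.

VLMAX = VLEN×LMUL/SEW = 256×1/2/32 = 4
AVL=3 ≤ VLMAX=4, so vl = 3
bits (lane 0 leftmost): 1110

predicate = 1110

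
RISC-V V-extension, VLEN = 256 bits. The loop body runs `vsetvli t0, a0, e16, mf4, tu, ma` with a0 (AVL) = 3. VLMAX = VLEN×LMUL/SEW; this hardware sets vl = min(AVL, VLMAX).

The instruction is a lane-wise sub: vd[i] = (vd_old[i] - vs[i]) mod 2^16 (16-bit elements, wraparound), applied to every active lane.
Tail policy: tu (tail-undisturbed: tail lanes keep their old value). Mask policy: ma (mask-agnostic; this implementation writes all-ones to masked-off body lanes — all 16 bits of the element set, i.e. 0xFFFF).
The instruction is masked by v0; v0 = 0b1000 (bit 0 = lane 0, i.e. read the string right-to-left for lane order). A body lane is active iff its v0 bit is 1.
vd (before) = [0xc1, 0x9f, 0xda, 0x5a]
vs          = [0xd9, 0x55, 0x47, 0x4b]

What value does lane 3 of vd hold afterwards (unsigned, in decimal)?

vd[3] = 90

VLMAX = (256 × 1/4) / 16 = 4 lanes
vl ← min(3, 4) = 3
lane  0: mask-off/ones ⇒ 0xffff
lane  1: mask-off/ones ⇒ 0xffff
lane  2: mask-off/ones ⇒ 0xffff
lane  3: tail/keep ⇒ 0x5a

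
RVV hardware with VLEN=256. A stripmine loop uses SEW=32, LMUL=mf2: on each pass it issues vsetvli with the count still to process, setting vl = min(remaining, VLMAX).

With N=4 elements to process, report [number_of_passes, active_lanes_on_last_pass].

[iterations, last_vl] = [1, 4]

VLMAX = VLEN×LMUL/SEW = 256×1/2/32 = 4
iterations = ceil(4/4) = 1; final-pass vl = 4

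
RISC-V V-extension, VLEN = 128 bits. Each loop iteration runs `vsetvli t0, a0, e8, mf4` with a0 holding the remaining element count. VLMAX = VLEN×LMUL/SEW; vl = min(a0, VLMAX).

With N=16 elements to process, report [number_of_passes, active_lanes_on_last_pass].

[iterations, last_vl] = [4, 4]

VLMAX = VLEN×LMUL/SEW = 128×1/4/8 = 4
iterations = ceil(16/4) = 4; final-pass vl = 4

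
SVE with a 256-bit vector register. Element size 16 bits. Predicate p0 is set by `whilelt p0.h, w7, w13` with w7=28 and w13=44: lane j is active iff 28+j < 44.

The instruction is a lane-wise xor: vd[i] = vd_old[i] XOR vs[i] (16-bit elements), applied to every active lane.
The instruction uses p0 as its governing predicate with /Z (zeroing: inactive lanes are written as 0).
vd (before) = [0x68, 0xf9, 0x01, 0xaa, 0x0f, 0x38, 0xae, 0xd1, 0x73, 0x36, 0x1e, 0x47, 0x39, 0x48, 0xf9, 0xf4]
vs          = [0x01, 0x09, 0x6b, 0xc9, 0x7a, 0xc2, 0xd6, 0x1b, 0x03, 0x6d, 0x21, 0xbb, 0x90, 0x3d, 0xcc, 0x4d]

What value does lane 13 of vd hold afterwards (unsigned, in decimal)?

register lanes = 256/16 = 16
p0[j] = (28+j < 44); true for j=0..15 → 16 lanes set
[0] xor(0x68,0x01) = 0x69
[1] xor(0xf9,0x09) = 0xf0
[2] xor(0x01,0x6b) = 0x6a
[3] xor(0xaa,0xc9) = 0x63
[4] xor(0x0f,0x7a) = 0x75
[5] xor(0x38,0xc2) = 0xfa
[6] xor(0xae,0xd6) = 0x78
[7] xor(0xd1,0x1b) = 0xca
[8] xor(0x73,0x03) = 0x70
[9] xor(0x36,0x6d) = 0x5b
[10] xor(0x1e,0x21) = 0x3f
[11] xor(0x47,0xbb) = 0xfc
[12] xor(0x39,0x90) = 0xa9
[13] xor(0x48,0x3d) = 0x75
[14] xor(0xf9,0xcc) = 0x35
[15] xor(0xf4,0x4d) = 0xb9

vd[13] = 117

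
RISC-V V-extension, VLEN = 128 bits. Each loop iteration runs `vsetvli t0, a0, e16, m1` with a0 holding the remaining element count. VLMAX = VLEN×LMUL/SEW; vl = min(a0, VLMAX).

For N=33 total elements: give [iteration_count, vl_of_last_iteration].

VLMAX = (128 × 1) / 16 = 8 lanes
N=33: ⌈33/8⌉ = 5 iters; last vl = 33 − 4×8 = 1

[iterations, last_vl] = [5, 1]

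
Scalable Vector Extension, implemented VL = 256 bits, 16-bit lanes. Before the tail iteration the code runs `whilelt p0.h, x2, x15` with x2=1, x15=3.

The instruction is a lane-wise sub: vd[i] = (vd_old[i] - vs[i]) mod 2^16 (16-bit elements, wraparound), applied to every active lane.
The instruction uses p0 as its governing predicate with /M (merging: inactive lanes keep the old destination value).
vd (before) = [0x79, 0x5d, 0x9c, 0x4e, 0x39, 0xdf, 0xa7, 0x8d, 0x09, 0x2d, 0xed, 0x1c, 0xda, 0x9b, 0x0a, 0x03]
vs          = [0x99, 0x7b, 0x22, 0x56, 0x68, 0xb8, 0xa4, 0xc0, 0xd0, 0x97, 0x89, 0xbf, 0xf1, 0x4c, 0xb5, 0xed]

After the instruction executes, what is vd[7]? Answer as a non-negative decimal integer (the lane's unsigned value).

256-bit reg / 16-bit elem → 16 lanes
p0[j] = (1+j < 3); true for j=0..1 → 2 lanes set
lane  0: sub(0x79,0x99) ⇒ 0xffe0
lane  1: sub(0x5d,0x7b) ⇒ 0xffe2
lane  2: tail/keep ⇒ 0x9c
lane  3: tail/keep ⇒ 0x4e
lane  4: tail/keep ⇒ 0x39
lane  5: tail/keep ⇒ 0xdf
lane  6: tail/keep ⇒ 0xa7
lane  7: tail/keep ⇒ 0x8d
lane  8: tail/keep ⇒ 0x09
lane  9: tail/keep ⇒ 0x2d
lane 10: tail/keep ⇒ 0xed
lane 11: tail/keep ⇒ 0x1c
lane 12: tail/keep ⇒ 0xda
lane 13: tail/keep ⇒ 0x9b
lane 14: tail/keep ⇒ 0x0a
lane 15: tail/keep ⇒ 0x03

vd[7] = 141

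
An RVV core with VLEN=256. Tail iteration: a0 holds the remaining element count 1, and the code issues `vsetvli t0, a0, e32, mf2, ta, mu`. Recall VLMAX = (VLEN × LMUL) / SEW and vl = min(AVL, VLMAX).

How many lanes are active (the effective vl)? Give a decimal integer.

VLMAX = (256 × 1/2) / 32 = 4 lanes
AVL=1 ≤ VLMAX=4, so vl = 1

vl = 1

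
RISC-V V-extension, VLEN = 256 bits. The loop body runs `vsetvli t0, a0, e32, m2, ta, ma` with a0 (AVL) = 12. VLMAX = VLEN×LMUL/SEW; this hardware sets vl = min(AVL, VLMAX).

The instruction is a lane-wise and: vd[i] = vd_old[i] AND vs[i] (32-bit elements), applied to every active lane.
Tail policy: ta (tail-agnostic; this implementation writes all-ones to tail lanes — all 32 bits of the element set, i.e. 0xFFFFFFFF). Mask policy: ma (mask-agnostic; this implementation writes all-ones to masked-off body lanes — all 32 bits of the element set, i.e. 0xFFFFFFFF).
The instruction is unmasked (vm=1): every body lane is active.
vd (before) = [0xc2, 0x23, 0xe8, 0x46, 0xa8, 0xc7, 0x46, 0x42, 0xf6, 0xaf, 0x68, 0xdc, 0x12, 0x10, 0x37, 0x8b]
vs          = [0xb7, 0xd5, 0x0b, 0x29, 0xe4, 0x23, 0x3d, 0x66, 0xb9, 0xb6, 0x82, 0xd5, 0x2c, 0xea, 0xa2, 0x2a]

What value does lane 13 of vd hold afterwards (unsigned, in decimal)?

VLMAX = VLEN×LMUL/SEW = 256×2/32 = 16
vl = min(AVL, VLMAX) = min(12, 16) = 12
[0] and(0xc2,0xb7) = 0x82
[1] and(0x23,0xd5) = 0x01
[2] and(0xe8,0x0b) = 0x08
[3] and(0x46,0x29) = 0x00
[4] and(0xa8,0xe4) = 0xa0
[5] and(0xc7,0x23) = 0x03
[6] and(0x46,0x3d) = 0x04
[7] and(0x42,0x66) = 0x42
[8] and(0xf6,0xb9) = 0xb0
[9] and(0xaf,0xb6) = 0xa6
[10] and(0x68,0x82) = 0x00
[11] and(0xdc,0xd5) = 0xd4
[12] tail/ones = 0xffffffff
[13] tail/ones = 0xffffffff
[14] tail/ones = 0xffffffff
[15] tail/ones = 0xffffffff

vd[13] = 4294967295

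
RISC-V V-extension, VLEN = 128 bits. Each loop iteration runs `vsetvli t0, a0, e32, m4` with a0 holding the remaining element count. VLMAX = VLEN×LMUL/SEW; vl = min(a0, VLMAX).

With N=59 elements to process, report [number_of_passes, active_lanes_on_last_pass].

lanes per group: 128·4/32 = 16
59 elements at 16/iter → 4 passes, remainder 11 on the last

[iterations, last_vl] = [4, 11]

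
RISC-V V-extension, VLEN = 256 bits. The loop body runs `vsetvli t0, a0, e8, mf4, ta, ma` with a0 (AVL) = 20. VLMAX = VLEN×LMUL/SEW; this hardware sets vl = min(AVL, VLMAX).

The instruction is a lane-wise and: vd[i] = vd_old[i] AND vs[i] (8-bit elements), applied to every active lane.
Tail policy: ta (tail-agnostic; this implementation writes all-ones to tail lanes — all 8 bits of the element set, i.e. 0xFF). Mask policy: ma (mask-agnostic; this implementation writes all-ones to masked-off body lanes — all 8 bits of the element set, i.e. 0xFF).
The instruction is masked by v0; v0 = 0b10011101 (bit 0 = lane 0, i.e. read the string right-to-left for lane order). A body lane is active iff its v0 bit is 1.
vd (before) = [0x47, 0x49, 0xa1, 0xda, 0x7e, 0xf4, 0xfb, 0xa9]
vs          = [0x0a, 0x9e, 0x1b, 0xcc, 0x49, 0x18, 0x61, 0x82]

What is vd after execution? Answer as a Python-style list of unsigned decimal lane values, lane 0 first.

VLMAX = VLEN×LMUL/SEW = 256×1/4/8 = 8
AVL=20 > VLMAX=8, so vl = 8
  i=0: and(0x47,0x0a) → 2
  i=1: mask-off/ones → 255
  i=2: and(0xa1,0x1b) → 1
  i=3: and(0xda,0xcc) → 200
  i=4: and(0x7e,0x49) → 72
  i=5: mask-off/ones → 255
  i=6: mask-off/ones → 255
  i=7: and(0xa9,0x82) → 128

vd = [2, 255, 1, 200, 72, 255, 255, 128]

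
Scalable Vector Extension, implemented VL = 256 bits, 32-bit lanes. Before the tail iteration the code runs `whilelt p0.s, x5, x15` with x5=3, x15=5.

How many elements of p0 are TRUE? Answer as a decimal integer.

256-bit reg / 32-bit elem → 8 lanes
whilelt: lane j active iff 3+j < 5 → j < 2 → 2 active

vl = 2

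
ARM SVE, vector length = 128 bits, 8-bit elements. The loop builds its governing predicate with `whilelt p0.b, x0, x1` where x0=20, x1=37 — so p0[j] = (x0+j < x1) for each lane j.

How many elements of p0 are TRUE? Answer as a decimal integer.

128-bit reg / 8-bit elem → 16 lanes
p0[j] = (20+j < 37); true for j=0..15 → 16 lanes set

vl = 16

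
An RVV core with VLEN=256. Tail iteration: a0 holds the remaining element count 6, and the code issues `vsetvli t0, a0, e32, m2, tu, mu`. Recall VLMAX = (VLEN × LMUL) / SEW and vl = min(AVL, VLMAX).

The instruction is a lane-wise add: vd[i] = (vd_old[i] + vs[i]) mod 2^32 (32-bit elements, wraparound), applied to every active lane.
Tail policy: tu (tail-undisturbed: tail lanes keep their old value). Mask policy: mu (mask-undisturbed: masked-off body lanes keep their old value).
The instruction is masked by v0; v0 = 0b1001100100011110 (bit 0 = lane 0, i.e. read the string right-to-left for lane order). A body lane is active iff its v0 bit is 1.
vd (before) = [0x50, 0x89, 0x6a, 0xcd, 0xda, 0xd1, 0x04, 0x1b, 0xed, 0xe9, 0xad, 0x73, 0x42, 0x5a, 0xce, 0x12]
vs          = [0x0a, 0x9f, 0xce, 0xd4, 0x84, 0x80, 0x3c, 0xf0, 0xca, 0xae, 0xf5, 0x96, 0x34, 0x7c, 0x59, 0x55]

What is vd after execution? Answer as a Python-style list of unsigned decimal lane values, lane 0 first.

VLMAX = (256 × 2) / 32 = 16 lanes
AVL=6 ≤ VLMAX=16, so vl = 6
[0] mask-off/keep = 0x50
[1] add(0x89,0x9f) = 0x128
[2] add(0x6a,0xce) = 0x138
[3] add(0xcd,0xd4) = 0x1a1
[4] add(0xda,0x84) = 0x15e
[5] mask-off/keep = 0xd1
[6] tail/keep = 0x04
[7] tail/keep = 0x1b
[8] tail/keep = 0xed
[9] tail/keep = 0xe9
[10] tail/keep = 0xad
[11] tail/keep = 0x73
[12] tail/keep = 0x42
[13] tail/keep = 0x5a
[14] tail/keep = 0xce
[15] tail/keep = 0x12

vd = [80, 296, 312, 417, 350, 209, 4, 27, 237, 233, 173, 115, 66, 90, 206, 18]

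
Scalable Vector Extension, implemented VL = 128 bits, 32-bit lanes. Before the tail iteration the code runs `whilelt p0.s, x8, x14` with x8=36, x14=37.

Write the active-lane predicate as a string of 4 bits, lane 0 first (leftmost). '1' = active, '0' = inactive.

128-bit reg / 32-bit elem → 4 lanes
whilelt: lane j active iff 36+j < 37 → j < 1 → 1 active
bits (lane 0 leftmost): 1000

predicate = 1000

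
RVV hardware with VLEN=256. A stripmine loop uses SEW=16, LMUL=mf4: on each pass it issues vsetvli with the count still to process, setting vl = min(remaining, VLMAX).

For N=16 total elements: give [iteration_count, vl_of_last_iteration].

lanes per group: 256·1/4/16 = 4
N=16: ⌈16/4⌉ = 4 iters; last vl = 16 − 3×4 = 4

[iterations, last_vl] = [4, 4]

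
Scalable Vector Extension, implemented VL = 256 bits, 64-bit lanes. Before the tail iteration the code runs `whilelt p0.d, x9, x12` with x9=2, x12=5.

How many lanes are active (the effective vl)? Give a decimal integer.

vl = 3

register lanes = 256/64 = 4
whilelt: lane j active iff 2+j < 5 → j < 3 → 3 active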